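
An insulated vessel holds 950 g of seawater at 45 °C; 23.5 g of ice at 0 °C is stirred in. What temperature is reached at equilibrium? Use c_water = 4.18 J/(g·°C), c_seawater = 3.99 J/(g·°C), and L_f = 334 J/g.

Setting the total heat transfer to zero:
latent heat to melt: 23.5·334 = 7849; warm the meltwater: 98.23 T; seawater: 3790.5(T − 45)
3888.7 T = 170572 − 7849 = 162724
T ≈ 41.84 °C (positive, so assuming full melt was valid).

T_f ≈ 41.8 °C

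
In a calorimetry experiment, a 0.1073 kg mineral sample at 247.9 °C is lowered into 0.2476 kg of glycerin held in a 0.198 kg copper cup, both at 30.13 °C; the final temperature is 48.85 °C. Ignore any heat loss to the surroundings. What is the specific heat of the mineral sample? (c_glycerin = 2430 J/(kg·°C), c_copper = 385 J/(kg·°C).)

c ≈ 594 J/(kg·°C)

Heat gained plus heat lost sum to zero:
0.1073·c·(48.85 − 247.9) + 0.2476·2430·(48.85 − 30.13) + 0.198·385·(48.85 − 30.13) = 0
-21.36 c = -12690
c = -12690/-21.36 ≈ 594.2 J/(kg·°C)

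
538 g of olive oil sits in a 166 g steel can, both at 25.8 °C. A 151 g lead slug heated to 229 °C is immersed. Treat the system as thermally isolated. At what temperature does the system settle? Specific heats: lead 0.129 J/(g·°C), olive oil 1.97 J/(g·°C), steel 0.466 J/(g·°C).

Taking heat into each body as positive, Σ m c ΔT = 0:
151·0.129·(T − 229) + 538·1.97·(T − 25.8) + 166·0.466·(T − 25.8) = 0
19.48(T − 229) + 1059.9(T − 25.8) + 77.36(T − 25.8) = 0
1156.7 T = 33801
T = 33801/1156.7 ≈ 29.22 °C

T_f ≈ 29.2 °C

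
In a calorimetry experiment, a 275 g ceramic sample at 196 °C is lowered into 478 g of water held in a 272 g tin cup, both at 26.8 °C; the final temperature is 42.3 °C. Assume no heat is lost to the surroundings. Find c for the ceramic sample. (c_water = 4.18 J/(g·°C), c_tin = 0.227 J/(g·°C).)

c ≈ 0.755 J/(g·°C)

Heat gained plus heat lost sum to zero:
275·c·(42.3 − 196) + 478·4.18·(42.3 − 26.8) + 272·0.227·(42.3 − 26.8) = 0
-42268 c = -31927
c = -31927/-42268 ≈ 0.7553 J/(g·°C)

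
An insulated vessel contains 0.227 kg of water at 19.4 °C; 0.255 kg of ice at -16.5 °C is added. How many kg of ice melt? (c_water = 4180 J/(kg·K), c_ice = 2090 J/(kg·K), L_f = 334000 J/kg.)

m_melted ≈ 0.0288 kg

Water can give up m c ΔT = 0.227·4180·19.4 = 18408 J before reaching 0 °C.
Of that, 0.255·2090·16.5 = 8793.7 J goes to bring the ice to 0 °C, leaving 9614.2 J.
Melting all 0.255 kg of ice would need 0.255·334000 = 85170 J.
That's not enough to melt it all — equilibrium is at 0 °C with ice remaining.
m_melt = 9614.2 / L_f = 0.02879 kg.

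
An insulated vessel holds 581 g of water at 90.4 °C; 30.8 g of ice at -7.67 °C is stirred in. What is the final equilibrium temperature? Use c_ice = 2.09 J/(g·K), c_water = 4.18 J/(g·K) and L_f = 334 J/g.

Heat gained plus heat lost sum to zero:
warm ice to 0 °C: 30.8×2.09×(0 − (-7.67)) = 493.73
  fusion: m_ice L_f = 30.8×334 = 10287
  warm the meltwater: 128.74 T
  water: 2428.6(T − 90.4)
2557.3 T = 219544 − 10781 = 208763
T ≈ 81.63 °C. Since T > 0 °C, the all-ice-melts assumption holds.

T_f ≈ 81.6 °C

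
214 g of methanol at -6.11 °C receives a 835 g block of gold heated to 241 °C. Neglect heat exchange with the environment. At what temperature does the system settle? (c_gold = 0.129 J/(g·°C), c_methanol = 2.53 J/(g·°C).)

T_f ≈ 34.9 °C

T_f is the heat-capacity-weighted average of the initial temperatures:
T_f = (107.72×241 + 541.42×(-6.11)) / (107.72 + 541.42)
    = 22651 / 649.13 ≈ 34.89 °C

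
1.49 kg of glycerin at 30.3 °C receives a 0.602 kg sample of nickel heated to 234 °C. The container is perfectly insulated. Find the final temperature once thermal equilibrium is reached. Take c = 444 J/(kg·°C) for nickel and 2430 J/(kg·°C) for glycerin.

T_f ≈ 44.3 °C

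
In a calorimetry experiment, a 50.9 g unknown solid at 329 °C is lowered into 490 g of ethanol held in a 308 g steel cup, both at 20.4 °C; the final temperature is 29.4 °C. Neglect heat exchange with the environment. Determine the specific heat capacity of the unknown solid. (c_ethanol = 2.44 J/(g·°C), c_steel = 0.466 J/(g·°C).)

c ≈ 0.79 J/(g·°C)

Energy conservation, ΣQ = 0:
50.9×c×(29.4 − 329) + 490×2.44×(29.4 − 20.4) + 308×0.466×(29.4 − 20.4) = 0
-15250 c = -12052
c = -12052/-15250 ≈ 0.7903 J/(g·°C)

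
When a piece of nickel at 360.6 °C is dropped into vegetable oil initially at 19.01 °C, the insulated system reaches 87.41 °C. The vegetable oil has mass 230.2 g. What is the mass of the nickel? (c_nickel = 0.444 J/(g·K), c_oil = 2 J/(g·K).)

m ≈ 260 g

Energy conservation, ΣQ = 0:
m×0.444×(87.41 − 360.6) + 230.2×2×(87.41 − 19.01) = 0
-121.3 m = -31491
m = -31491/-121.3 ≈ 259.6 g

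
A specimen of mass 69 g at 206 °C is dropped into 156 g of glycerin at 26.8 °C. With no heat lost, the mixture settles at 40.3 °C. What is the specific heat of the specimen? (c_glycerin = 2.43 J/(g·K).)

c ≈ 0.448 J/(g·K)

m_s c (T_s − T_f) = m_glycerin c_glycerin (T_f − T_0):
69×c×(206 − 40.3) = 156×2.43×(40.3 − 26.8)
11433 c = 5117.6  ⇒  c ≈ 0.4476 J/(g·K)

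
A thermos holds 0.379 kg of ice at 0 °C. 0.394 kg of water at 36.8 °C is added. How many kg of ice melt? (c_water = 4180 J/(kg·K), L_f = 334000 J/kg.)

Heat available from the water dropping to 0 °C: 0.394·4180·36.8 = 60607 J.
Fully melting the ice requires m_ice L_f = 0.379·334000 = 126586 J.
60607 J < 126586 J, so only part of the ice melts and the system sits at 0 °C.
Mass melted = 60607/334000 ≈ 0.1815 kg.

m_melted ≈ 0.181 kg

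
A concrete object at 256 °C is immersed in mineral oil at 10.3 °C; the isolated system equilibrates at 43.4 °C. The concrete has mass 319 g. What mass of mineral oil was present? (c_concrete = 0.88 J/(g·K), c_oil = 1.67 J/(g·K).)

m ≈ 1080 g

|Q_concrete| = |Q_oil|:
319·0.88·(256 − 43.4) = m·1.67·(43.4 − 10.3)
55.28 m = 59681  ⇒  m ≈ 1080 g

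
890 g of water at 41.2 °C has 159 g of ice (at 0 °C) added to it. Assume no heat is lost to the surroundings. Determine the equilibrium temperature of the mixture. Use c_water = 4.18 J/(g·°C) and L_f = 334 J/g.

Conservation of energy gives ΣQ = 0:
fusion: m_ice L_f = 159·334 = 53106
  meltwater 0→T: 159·4.18·T = 664.62 T
  water cools: 890·4.18·(T − 41.2) = 3720.2(T − 41.2)
4384.8 T = 153272 − 53106 = 100166
T ≈ 22.84 °C — above 0 °C, consistent with complete melting.

T_f ≈ 22.8 °C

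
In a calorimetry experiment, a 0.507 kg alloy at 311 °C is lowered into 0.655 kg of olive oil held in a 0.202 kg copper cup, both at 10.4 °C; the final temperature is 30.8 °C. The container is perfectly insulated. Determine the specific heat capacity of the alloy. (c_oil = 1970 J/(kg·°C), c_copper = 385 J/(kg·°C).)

c ≈ 196 J/(kg·°C)

Setting the total heat transfer to zero:
0.507·c·(30.8 − 311) + 0.655·1970·(30.8 − 10.4) + 0.202·385·(30.8 − 10.4) = 0
-142.06 c = -27910
c = -27910/-142.06 ≈ 196.5 J/(kg·°C)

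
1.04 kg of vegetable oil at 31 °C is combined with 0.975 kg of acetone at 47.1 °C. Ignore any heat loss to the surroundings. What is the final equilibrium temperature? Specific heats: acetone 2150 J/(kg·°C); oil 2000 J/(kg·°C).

Taking heat into each body as positive, Σ m c ΔT = 0:
0.975×2150×(T − 47.1) + 1.04×2000×(T − 31) = 0
4176.2 T = 163213
T ≈ 39.08 °C

T_f ≈ 39.1 °C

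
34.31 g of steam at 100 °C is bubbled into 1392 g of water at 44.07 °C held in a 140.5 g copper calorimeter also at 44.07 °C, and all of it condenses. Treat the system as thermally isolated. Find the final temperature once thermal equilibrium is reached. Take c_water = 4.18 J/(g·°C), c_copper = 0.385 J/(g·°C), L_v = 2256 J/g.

T_f ≈ 58.3 °C

Taking heat into each body as positive, Σ m c ΔT = 0:
steam→water at 100 °C releases m L_v = 34.31×2256 = 77403
  condensed water 100 °C→T: 143.42(T − 100)
  original water: 5818.6(T − 44.07)
  cup: 54.09(T − 44.07)
6016.1 T = 77403 + 14342 + 258808 = 350553
T ≈ 58.27 °C, under the boiling point, so the assumption holds.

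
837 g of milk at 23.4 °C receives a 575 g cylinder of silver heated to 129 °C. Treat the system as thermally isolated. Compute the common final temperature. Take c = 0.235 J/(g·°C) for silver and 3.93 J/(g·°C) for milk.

T_f ≈ 27.6 °C

Heat lost by the silver equals heat gained by the milk:
575×0.235×(129 − T) = 837×3.93×(T − 23.4)
135.12(129 − T) = 3289.4(T − 23.4)
3424.5 T = 94403  ⇒  T ≈ 27.57 °C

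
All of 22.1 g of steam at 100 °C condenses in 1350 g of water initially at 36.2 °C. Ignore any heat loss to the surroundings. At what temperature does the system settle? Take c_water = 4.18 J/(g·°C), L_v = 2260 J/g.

Taking heat into each body as positive, Σ m c ΔT = 0:
condense steam: −22.1×2260 = −49946
  condensate cools 100→T: 22.1×4.18×(T − 100) = 92.38(T − 100)
  water warms: 1350×4.18×(T − 36.2) = 5643(T − 36.2)
5735.4 T = 49946 + 9237.8 + 204277 = 263460
T ≈ 45.94 °C (< 100 °C, so full condensation is consistent).

T_f ≈ 45.9 °C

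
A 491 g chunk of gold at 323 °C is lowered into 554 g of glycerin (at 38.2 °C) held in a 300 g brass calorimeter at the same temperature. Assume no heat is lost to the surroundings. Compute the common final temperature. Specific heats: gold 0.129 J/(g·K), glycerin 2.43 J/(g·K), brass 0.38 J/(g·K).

With ΣQ=0 the equilibrium temperature is the m·c-weighted mean:
T_f = (63.34*323 + 1346.2*38.2 + 114*38.2) / (63.34 + 1346.2 + 114)
    = 76239 / 1523.6 ≈ 50.04 °C

T_f ≈ 50.0 °C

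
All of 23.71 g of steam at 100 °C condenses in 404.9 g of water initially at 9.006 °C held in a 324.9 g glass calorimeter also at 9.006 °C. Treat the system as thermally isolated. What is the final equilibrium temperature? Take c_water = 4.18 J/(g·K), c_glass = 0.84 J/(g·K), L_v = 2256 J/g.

T_f ≈ 39.3 °C

Net heat exchanged in the isolated system is zero:
latent heat released on condensation: 23.71×2256 = 53490
  condensed water 100 °C→T: 99.11(T − 100)
  original water: 1692.5(T − 9.006)
  cup: 272.92(T − 9.006)
2064.5 T = 53490 + 9910.8 + 17700 = 81101
T ≈ 39.28 °C, under the boiling point, so the assumption holds.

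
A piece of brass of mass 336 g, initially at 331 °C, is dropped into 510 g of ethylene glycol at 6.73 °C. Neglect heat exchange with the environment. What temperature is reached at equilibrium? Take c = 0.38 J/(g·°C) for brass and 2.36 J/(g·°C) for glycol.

T_f ≈ 37.8 °C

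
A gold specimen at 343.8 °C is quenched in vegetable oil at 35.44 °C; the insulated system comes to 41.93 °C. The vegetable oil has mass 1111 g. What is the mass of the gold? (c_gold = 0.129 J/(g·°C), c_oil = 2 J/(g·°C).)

m ≈ 370 g

Net heat exchanged in the isolated system is zero:
m·0.129·(41.93 − 343.8) + 1111·2·(41.93 − 35.44) = 0
-38.94 m = -14421
m = -14421/-38.94 ≈ 370.3 g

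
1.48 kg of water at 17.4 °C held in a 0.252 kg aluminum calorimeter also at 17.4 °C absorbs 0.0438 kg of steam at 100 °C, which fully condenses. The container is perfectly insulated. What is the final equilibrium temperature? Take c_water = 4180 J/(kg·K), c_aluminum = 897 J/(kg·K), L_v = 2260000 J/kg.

Let T be the final temperature. ΣQ_i = 0:
condense steam: −0.0438·2260000 = −98988
  condensate cools 100→T: 0.0438·4180·(T − 100) = 183.08(T − 100)
  water warms: 1.48·4180·(T − 17.4) = 6186.4(T − 17.4)
  aluminum cup: 0.252·897·(T − 17.4) = 226.04(T − 17.4)
6595.5 T = 98988 + 18308 + 111577 = 228873
T ≈ 34.70 °C, under the boiling point, so the assumption holds.

T_f ≈ 34.7 °C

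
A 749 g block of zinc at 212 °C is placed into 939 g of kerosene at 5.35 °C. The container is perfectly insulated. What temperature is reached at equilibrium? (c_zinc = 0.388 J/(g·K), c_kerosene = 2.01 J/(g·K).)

|Q_zinc| = |Q_kerosene|:
749×0.388×(212 − T) = 939×2.01×(T − 5.35)
290.61(212 − T) = 1887.4(T − 5.35)
2178 T = 71707  ⇒  T ≈ 32.92 °C

T_f ≈ 32.9 °C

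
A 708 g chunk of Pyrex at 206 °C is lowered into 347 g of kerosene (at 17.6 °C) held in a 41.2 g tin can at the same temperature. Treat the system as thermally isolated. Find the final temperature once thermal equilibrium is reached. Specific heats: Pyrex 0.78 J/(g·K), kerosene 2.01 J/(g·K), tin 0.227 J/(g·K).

T_f ≈ 100.2 °C

Let T be the final temperature. ΣQ_i = 0:
708*0.78*(T − 206) + 347*2.01*(T − 17.6) + 41.2*0.227*(T − 17.6) = 0
552.24(T − 206) + 697.47(T − 17.6) + 9.352(T − 17.6) = 0
1259.1 T = 126202
T = 126202/1259.1 ≈ 100.23 °C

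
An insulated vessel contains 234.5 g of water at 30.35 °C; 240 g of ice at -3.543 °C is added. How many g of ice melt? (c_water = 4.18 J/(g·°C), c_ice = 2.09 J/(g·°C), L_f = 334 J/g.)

Heat available from the water dropping to 0 °C: 234.5·4.18·30.35 = 29749 J.
Warming the ice to 0 °C takes 240·2.09·3.543 = 1777.2 J, leaving 27972 J for melting.
To melt every bit of ice: 240·334 = 80160 J.
27972 J < 80160 J, so only part of the ice melts and the system sits at 0 °C.
m_melted·334 = 27972  ⇒  m_melted ≈ 83.75 g.

m_melted ≈ 83.7 g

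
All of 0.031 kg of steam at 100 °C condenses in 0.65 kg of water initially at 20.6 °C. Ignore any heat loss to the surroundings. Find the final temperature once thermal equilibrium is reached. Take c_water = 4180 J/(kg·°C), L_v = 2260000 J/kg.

T_f ≈ 48.8 °C

Sum of m c ΔT and latent-heat terms is zero:
condense steam: −0.031×2260000 = −70060
  condensate cools 100→T: 0.031×4180×(T − 100) = 129.58(T − 100)
  original water: 2717(T − 20.6)
2846.6 T = 70060 + 12958 + 55970 = 138988
T ≈ 48.83 °C, under the boiling point, so the assumption holds.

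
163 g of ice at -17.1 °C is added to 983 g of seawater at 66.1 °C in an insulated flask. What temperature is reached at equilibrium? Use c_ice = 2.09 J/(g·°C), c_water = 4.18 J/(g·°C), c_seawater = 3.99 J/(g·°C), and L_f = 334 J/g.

T_f ≈ 43.2 °C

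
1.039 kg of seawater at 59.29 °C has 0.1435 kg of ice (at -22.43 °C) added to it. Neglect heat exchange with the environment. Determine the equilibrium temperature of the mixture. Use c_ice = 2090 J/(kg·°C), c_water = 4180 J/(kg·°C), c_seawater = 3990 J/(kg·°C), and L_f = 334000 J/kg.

Sum of m c ΔT and latent-heat terms is zero:
warm ice to 0 °C: 0.1435·2090·(0 − (-22.43)) = 6727.1
  latent heat to melt: 0.1435·334000 = 47929
  warm the meltwater: 599.83 T
  seawater: 4145.6(T − 59.29)
4745.4 T = 245793 − 54656 = 191137
T ≈ 40.28 °C — above 0 °C, consistent with complete melting.

T_f ≈ 40.3 °C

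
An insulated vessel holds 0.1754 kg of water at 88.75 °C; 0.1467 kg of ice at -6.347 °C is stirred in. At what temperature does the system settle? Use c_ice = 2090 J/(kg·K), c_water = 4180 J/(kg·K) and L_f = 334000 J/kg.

T_f ≈ 10.5 °C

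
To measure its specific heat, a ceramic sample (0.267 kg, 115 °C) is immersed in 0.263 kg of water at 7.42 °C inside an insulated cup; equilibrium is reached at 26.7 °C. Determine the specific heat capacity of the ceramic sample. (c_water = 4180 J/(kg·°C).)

c ≈ 899 J/(kg·°C)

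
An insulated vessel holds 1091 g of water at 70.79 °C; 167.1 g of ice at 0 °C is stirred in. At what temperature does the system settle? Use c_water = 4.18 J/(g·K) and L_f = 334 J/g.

Taking heat into each body as positive, Σ m c ΔT = 0:
latent heat to melt: 167.1×334 = 55811
  warm the meltwater: 698.48 T
  water: 4560.4(T − 70.79)
5258.9 T = 322829 − 55811 = 267018
T ≈ 50.77 °C. Since T > 0 °C, the all-ice-melts assumption holds.

T_f ≈ 50.8 °C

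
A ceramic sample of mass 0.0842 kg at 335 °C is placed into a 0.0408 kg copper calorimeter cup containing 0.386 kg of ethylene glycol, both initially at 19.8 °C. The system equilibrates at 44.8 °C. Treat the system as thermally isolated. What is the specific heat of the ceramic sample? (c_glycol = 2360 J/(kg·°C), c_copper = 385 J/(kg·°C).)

c ≈ 948 J/(kg·°C)

Taking heat into each body as positive, Σ m c ΔT = 0:
0.0842·c·(44.8 − 335) + 0.386·2360·(44.8 − 19.8) + 0.0408·385·(44.8 − 19.8) = 0
-24.43 c = -23167
c = -23167/-24.43 ≈ 948.1 J/(kg·°C)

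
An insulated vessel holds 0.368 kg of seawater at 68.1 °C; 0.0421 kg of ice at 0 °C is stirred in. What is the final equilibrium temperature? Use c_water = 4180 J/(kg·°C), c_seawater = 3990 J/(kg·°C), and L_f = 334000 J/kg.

Taking heat into each body as positive, Σ m c ΔT = 0:
melt ice: 0.0421×334000 = 14061
  warm the meltwater: 175.98 T
  seawater cools: 0.368×3990×(T − 68.1) = 1468.3(T − 68.1)
1644.3 T = 99993 − 14061 = 85931
T ≈ 52.26 °C. Since T > 0 °C, the all-ice-melts assumption holds.

T_f ≈ 52.3 °C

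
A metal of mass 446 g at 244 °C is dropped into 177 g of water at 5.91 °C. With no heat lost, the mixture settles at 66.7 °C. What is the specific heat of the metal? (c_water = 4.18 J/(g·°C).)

c ≈ 0.569 J/(g·°C)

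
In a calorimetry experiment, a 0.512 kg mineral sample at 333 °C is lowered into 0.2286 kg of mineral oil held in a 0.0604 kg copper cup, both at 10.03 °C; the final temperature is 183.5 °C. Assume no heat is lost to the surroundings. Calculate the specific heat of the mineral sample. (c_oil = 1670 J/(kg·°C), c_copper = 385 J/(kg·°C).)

Energy conservation, ΣQ = 0:
0.512·c·(183.5 − 333) + 0.2286·1670·(183.5 − 10.03) + 0.0604·385·(183.5 − 10.03) = 0
-76.54 c = -70258
c = -70258/-76.54 ≈ 917.9 J/(kg·°C)

c ≈ 918 J/(kg·°C)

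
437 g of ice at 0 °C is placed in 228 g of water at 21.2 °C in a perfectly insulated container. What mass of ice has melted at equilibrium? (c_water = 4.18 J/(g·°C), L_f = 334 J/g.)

m_melted ≈ 60.5 g

Cooling the water to 0 °C releases 228×4.18×21.2 = 20204 J.
Melting all 437 g of ice would need 437×334 = 145958 J.
That's not enough to melt it all — equilibrium is at 0 °C with ice remaining.
Mass melted = 20204/334 ≈ 60.49 g.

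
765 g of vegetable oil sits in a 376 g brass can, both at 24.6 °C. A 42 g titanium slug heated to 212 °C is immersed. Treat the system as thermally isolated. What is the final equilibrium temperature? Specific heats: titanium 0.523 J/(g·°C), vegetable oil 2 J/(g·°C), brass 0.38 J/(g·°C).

T_f ≈ 27.0 °C

T_f = Σ m_i c_i T_i / Σ m_i c_i:
T_f = (21.97·212 + 1530·24.6 + 142.88·24.6) / (21.97 + 1530 + 142.88)
    = 45810 / 1694.8 ≈ 27.03 °C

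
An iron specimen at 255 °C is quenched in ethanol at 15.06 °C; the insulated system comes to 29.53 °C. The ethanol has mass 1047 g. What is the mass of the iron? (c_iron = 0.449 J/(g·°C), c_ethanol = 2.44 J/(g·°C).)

|Q_iron| = |Q_ethanol|:
m×0.449×(255 − 29.53) = 1047×2.44×(29.53 − 15.06)
101.24 m = 36966  ⇒  m ≈ 365.1 g

m ≈ 365 g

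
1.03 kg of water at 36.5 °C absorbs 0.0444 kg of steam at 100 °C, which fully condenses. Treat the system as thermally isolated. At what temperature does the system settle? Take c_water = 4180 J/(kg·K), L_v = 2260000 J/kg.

Energy balance with sensible and latent terms:
latent heat released on condensation: 0.0444×2260000 = 100344; condensate cools 100→T: 0.0444×4180×(T − 100) = 185.59(T − 100); water warms: 1.03×4180×(T − 36.5) = 4305.4(T − 36.5)
4491 T = 100344 + 18559 + 157147 = 276050
T ≈ 61.47 °C, under the boiling point, so the assumption holds.

T_f ≈ 61.5 °C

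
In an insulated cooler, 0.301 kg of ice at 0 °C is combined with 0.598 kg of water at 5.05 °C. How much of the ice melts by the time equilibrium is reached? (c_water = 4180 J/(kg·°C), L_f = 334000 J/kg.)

Heat available from the water dropping to 0 °C: 0.598·4180·5.05 = 12623 J.
To melt every bit of ice: 0.301·334000 = 100534 J.
Since 12623 < 100534 J, not all the ice melts; equilibrium is at 0 °C.
Mass melted = 12623/334000 ≈ 0.03779 kg.

m_melted ≈ 0.0378 kg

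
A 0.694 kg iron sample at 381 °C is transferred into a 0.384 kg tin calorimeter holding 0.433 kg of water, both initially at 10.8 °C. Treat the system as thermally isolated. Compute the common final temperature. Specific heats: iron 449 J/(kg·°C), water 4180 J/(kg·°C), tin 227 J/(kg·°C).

T_f ≈ 63.0 °C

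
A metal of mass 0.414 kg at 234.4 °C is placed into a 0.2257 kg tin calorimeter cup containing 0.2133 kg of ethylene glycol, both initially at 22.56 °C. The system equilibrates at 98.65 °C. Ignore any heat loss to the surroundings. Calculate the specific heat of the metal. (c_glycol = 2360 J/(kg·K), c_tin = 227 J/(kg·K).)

c ≈ 751 J/(kg·K)

Setting the total heat transfer to zero:
0.414·c·(98.65 − 234.4) + 0.2133·2360·(98.65 − 22.56) + 0.2257·227·(98.65 − 22.56) = 0
-56.2 c = -42201
c = -42201/-56.2 ≈ 750.9 J/(kg·K)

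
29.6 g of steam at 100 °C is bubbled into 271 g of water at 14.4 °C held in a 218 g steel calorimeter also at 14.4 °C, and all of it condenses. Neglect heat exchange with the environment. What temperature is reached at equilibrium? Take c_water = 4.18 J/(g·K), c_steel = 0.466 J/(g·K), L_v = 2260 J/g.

Energy conservation, ΣQ = 0:
latent heat released on condensation: 29.6·2260 = 66896; condensed water 100 °C→T: 123.73(T − 100); water warms: 271·4.18·(T − 14.4) = 1132.8(T − 14.4); cup: 101.59(T − 14.4)
1358.1 T = 66896 + 12373 + 17775 = 97044
T ≈ 71.46 °C, under the boiling point, so the assumption holds.

T_f ≈ 71.5 °C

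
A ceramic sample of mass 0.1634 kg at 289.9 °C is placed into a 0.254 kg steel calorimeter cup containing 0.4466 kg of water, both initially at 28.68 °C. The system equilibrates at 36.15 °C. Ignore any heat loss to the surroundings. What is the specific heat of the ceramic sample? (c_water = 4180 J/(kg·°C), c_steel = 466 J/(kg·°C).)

c ≈ 358 J/(kg·°C)

Let T be the final temperature. ΣQ_i = 0:
0.1634·c·(36.15 − 289.9) + 0.4466·4180·(36.15 − 28.68) + 0.254·466·(36.15 − 28.68) = 0
-41.46 c = -14829
c = -14829/-41.46 ≈ 357.6 J/(kg·°C)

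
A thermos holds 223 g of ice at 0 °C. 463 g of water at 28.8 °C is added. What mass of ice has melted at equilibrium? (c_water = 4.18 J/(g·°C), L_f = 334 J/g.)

m_melted ≈ 167 g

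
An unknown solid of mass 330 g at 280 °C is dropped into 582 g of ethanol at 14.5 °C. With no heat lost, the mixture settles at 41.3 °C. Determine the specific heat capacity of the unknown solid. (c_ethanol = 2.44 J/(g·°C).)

Net heat exchanged in the isolated system is zero:
330·c·(41.3 − 280) + 582·2.44·(41.3 − 14.5) = 0
-78771 c = -38058
c = -38058/-78771 ≈ 0.4831 J/(g·°C)

c ≈ 0.483 J/(g·°C)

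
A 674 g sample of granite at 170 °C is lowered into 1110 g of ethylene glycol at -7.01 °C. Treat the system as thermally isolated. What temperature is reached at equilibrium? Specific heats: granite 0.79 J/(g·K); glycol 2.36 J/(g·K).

T_f ≈ 22.9 °C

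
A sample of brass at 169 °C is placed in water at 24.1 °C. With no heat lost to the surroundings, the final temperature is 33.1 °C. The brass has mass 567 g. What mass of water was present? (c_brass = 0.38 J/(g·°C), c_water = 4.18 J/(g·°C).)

m ≈ 778 g

Heat gained plus heat lost sum to zero:
567·0.38·(33.1 − 169) + m·4.18·(33.1 − 24.1) = 0
37.62 m = 29281
m = 29281/37.62 ≈ 778.3 g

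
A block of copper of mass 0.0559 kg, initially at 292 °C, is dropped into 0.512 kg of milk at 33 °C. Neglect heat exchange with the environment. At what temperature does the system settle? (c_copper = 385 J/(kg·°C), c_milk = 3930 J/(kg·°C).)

T_f is the heat-capacity-weighted average of the initial temperatures:
T_f = (21.52*292 + 2012.2*33) / (21.52 + 2012.2)
    = 72686 / 2033.7 ≈ 35.74 °C

T_f ≈ 35.7 °C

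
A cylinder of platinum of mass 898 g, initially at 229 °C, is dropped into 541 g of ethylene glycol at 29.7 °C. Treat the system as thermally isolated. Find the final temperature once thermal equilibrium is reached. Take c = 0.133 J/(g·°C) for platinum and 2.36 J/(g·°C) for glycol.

T_f ≈ 46.7 °C

|Q_platinum| = |Q_glycol|:
898*0.133*(229 − T) = 541*2.36*(T − 29.7)
119.43(229 − T) = 1276.8(T − 29.7)
1396.2 T = 65270  ⇒  T ≈ 46.75 °C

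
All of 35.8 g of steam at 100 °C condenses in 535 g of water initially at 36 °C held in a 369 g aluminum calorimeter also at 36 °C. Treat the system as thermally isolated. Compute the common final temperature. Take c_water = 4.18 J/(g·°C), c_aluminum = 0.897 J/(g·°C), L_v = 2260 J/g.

T_f ≈ 69.3 °C

Energy balance with sensible and latent terms:
steam→water at 100 °C releases m L_v = 35.8×2260 = 80908
  condensate cools 100→T: 35.8×4.18×(T − 100) = 149.64(T − 100)
  water warms: 535×4.18×(T − 36) = 2236.3(T − 36)
  cup: 330.99(T − 36)
2716.9 T = 80908 + 14964 + 92423 = 188295
T ≈ 69.30 °C — below 100 °C, confirming all the steam condensed.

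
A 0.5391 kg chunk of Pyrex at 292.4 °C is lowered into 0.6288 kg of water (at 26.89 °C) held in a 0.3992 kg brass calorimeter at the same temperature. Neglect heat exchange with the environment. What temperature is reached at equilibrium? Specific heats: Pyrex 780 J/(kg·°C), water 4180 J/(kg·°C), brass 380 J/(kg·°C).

Heat gained plus heat lost sum to zero:
0.5391·780·(T − 292.4) + 0.6288·4180·(T − 26.89) + 0.3992·380·(T − 26.89) = 0
3200.6 T = 197710
T = 197710/3200.6 ≈ 61.77 °C

T_f ≈ 61.8 °C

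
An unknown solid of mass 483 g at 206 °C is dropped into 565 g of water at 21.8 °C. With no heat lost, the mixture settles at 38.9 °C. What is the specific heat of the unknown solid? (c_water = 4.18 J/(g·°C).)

c ≈ 0.5 J/(g·°C)

Heat lost by the unknown solid = heat gained by the water:
483·c·(206 − 38.9) = 565·4.18·(38.9 − 21.8)
80709 c = 40385  ⇒  c ≈ 0.5004 J/(g·°C)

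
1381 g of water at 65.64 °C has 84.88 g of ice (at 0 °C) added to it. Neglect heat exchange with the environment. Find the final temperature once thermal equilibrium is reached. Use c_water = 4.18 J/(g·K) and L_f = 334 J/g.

Setting the total heat transfer to zero:
fusion: m_ice L_f = 84.88·334 = 28350
  meltwater 0→T: 84.88·4.18·T = 354.8 T
  water: 5772.6(T − 65.64)
6127.4 T = 378912 − 28350 = 350562
T ≈ 57.21 °C — above 0 °C, consistent with complete melting.

T_f ≈ 57.2 °C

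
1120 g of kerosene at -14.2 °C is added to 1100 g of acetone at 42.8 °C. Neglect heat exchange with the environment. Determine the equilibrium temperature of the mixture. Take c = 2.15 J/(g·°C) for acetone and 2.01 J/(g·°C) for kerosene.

T_f is the heat-capacity-weighted average of the initial temperatures:
T_f = (2365*42.8 + 2251.2*(-14.2)) / (2365 + 2251.2)
    = 69255 / 4616.2 ≈ 15.00 °C

T_f ≈ 15.0 °C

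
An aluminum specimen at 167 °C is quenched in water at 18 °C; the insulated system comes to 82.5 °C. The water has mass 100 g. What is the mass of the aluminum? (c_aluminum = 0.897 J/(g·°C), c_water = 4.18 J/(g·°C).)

m ≈ 356 g

Taking heat into each body as positive, Σ m c ΔT = 0:
m×0.897×(82.5 − 167) + 100×4.18×(82.5 − 18) = 0
-75.8 m = -26961
m = -26961/-75.8 ≈ 355.7 g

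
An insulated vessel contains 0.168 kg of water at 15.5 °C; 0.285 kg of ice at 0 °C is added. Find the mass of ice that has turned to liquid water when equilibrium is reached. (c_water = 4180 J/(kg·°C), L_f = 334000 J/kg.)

m_melted ≈ 0.0326 kg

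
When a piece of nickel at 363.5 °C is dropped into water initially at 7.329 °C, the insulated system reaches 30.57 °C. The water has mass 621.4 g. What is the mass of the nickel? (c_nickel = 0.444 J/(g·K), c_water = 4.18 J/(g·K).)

m ≈ 408 g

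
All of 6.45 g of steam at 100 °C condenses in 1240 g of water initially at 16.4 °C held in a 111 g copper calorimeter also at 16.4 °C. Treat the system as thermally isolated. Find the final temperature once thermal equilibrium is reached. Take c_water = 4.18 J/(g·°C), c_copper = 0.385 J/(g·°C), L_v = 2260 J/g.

Energy conservation, ΣQ = 0:
latent heat released on condensation: 6.45×2260 = 14577
  condensate cools 100→T: 6.45×4.18×(T − 100) = 26.96(T − 100)
  water warms: 1240×4.18×(T − 16.4) = 5183.2(T − 16.4)
  cup: 42.73(T − 16.4)
5252.9 T = 14577 + 2696.1 + 85705 = 102978
T ≈ 19.60 °C (< 100 °C, so full condensation is consistent).

T_f ≈ 19.6 °C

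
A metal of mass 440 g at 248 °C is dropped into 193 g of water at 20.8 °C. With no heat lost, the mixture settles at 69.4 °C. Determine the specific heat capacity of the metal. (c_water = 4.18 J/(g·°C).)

Heat lost by the metal = heat gained by the water:
440·c·(248 − 69.4) = 193·4.18·(69.4 − 20.8)
78584 c = 39208  ⇒  c ≈ 0.4989 J/(g·°C)

c ≈ 0.499 J/(g·°C)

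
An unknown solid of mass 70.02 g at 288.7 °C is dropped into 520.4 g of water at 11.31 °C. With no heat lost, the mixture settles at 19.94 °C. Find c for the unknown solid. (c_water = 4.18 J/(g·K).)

Heat lost by the unknown solid = heat gained by the water:
70.02·c·(288.7 − 19.94) = 520.4·4.18·(19.94 − 11.31)
18819 c = 18773  ⇒  c ≈ 0.9976 J/(g·K)

c ≈ 0.998 J/(g·K)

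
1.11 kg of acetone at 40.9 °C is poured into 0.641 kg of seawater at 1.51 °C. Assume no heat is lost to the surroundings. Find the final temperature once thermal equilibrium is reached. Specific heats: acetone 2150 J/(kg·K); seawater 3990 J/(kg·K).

T_f ≈ 20.5 °C

T_f is the heat-capacity-weighted average of the initial temperatures:
T_f = (2386.5·40.9 + 2557.6·1.51) / (2386.5 + 2557.6)
    = 101470 / 4944.1 ≈ 20.52 °C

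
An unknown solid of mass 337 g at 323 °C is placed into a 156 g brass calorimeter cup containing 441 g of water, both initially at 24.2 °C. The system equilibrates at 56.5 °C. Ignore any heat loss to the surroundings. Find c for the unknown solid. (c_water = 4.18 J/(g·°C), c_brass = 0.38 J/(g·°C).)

c ≈ 0.684 J/(g·°C)

Taking heat into each body as positive, Σ m c ΔT = 0:
337×c×(56.5 − 323) + 441×4.18×(56.5 − 24.2) + 156×0.38×(56.5 − 24.2) = 0
-89810 c = -61456
c = -61456/-89810 ≈ 0.6843 J/(g·°C)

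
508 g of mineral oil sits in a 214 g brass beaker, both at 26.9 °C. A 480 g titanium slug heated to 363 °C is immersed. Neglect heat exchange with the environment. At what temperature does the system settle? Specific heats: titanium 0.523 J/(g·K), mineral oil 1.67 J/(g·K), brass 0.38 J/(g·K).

Net heat exchanged in the isolated system is zero:
480×0.523×(T − 363) + 508×1.67×(T − 26.9) + 214×0.38×(T − 26.9) = 0
(251.04 + 848.36 + 81.32) T = 251.04×363 + 848.36×26.9 + 81.32×26.9
T ≈ 98.36 °C

T_f ≈ 98.4 °C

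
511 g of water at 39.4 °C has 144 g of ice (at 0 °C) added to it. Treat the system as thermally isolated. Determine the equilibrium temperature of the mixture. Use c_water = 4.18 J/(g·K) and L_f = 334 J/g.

Energy balance with sensible and latent terms:
melt ice: 144×334 = 48096; warm the meltwater: 601.92 T; water: 2136(T − 39.4)
2737.9 T = 84158 − 48096 = 36062
T ≈ 13.17 °C. Since T > 0 °C, the all-ice-melts assumption holds.

T_f ≈ 13.2 °C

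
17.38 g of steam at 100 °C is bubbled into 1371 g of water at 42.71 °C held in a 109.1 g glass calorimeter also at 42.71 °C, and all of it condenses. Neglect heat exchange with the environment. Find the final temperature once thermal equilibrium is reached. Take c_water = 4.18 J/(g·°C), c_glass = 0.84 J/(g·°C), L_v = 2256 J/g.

Taking heat into each body as positive, Σ m c ΔT = 0:
latent heat released on condensation: 17.38·2256 = 39209
  condensate cools 100→T: 17.38·4.18·(T − 100) = 72.65(T − 100)
  original water: 5730.8(T − 42.71)
  glass cup: 109.1·0.84·(T − 42.71) = 91.64(T − 42.71)
5895.1 T = 39209 + 7264.8 + 248676 = 295150
T ≈ 50.07 °C (< 100 °C, so full condensation is consistent).

T_f ≈ 50.1 °C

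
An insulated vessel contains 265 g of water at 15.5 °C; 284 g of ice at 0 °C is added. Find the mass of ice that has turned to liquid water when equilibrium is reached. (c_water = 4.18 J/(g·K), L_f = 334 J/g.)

m_melted ≈ 51.4 g

Water can give up m c ΔT = 265·4.18·15.5 = 17169 J before reaching 0 °C.
To melt every bit of ice: 284·334 = 94856 J.
That's not enough to melt it all — equilibrium is at 0 °C with ice remaining.
Mass melted = 17169/334 ≈ 51.41 g.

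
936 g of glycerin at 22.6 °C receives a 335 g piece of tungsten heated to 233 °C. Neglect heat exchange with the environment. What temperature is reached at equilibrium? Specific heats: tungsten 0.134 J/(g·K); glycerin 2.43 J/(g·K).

|Q_tungsten| = |Q_glycerin|:
335*0.134*(233 − T) = 936*2.43*(T − 22.6)
44.89(233 − T) = 2274.5(T − 22.6)
2319.4 T = 61863  ⇒  T ≈ 26.67 °C

T_f ≈ 26.7 °C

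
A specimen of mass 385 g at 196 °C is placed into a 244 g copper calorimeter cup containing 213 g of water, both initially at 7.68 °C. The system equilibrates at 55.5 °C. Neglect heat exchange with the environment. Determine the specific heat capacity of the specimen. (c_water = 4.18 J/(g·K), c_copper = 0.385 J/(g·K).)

Let T be the final temperature. ΣQ_i = 0:
385×c×(55.5 − 196) + 213×4.18×(55.5 − 7.68) + 244×0.385×(55.5 − 7.68) = 0
-54092 c = -47068
c = -47068/-54092 ≈ 0.8701 J/(g·K)

c ≈ 0.87 J/(g·K)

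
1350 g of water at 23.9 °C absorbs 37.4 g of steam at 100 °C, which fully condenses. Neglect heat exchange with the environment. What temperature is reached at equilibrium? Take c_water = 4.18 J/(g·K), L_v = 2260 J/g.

Setting the total heat transfer to zero:
condense steam: −37.4×2260 = −84524; condensed water 100 °C→T: 156.33(T − 100); original water: 5643(T − 23.9)
5799.3 T = 84524 + 15633 + 134868 = 235025
T ≈ 40.53 °C (< 100 °C, so full condensation is consistent).

T_f ≈ 40.5 °C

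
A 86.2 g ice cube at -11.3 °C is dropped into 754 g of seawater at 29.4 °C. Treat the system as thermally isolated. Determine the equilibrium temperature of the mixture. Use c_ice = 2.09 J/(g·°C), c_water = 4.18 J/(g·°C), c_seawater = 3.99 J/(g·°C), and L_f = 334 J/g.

T_f ≈ 17.1 °C

Conservation of energy gives ΣQ = 0:
ice -11.3→0 °C: 86.2·2.09·11.3 = 2035.8
  melt ice: 86.2·334 = 28791
  warm the meltwater: 360.32 T
  seawater: 3008.5(T − 29.4)
3368.8 T = 88449 − 30827 = 57622
T ≈ 17.10 °C (positive, so assuming full melt was valid).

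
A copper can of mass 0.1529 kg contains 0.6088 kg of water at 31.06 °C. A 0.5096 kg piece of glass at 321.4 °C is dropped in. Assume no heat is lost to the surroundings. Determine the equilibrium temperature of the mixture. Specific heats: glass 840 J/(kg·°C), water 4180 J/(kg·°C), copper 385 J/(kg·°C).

T_f ≈ 72.1 °C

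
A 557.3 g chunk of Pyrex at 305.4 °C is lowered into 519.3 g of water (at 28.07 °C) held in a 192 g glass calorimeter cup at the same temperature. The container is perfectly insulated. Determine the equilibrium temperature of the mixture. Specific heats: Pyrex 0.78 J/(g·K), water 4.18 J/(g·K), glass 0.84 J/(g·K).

T_f ≈ 71.6 °C

Heat gained plus heat lost sum to zero:
557.3×0.78×(T − 305.4) + 519.3×4.18×(T − 28.07) + 192×0.84×(T − 28.07) = 0
434.69(T − 305.4) + 2170.7(T − 28.07) + 161.28(T − 28.07) = 0
(434.69 + 2170.7 + 161.28) T = 434.69×305.4 + 2170.7×28.07 + 161.28×28.07
T ≈ 71.64 °C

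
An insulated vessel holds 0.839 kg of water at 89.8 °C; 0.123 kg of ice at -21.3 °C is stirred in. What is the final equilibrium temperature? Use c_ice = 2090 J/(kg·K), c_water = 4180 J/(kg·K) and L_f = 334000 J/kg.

Conservation of energy gives ΣQ = 0:
warm ice to 0 °C: 0.123·2090·(0 − (-21.3)) = 5475.6; fusion: m_ice L_f = 0.123·334000 = 41082; meltwater 0→T: 0.123·4180·T = 514.14 T; water cools: 0.839·4180·(T − 89.8) = 3507(T − 89.8)
4021.2 T = 314930 − 46558 = 268373
T ≈ 66.74 °C (positive, so assuming full melt was valid).

T_f ≈ 66.7 °C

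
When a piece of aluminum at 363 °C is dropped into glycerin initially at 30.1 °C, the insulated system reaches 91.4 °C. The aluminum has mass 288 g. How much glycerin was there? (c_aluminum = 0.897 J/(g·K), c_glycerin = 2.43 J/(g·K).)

m ≈ 471 g

Heat gained plus heat lost sum to zero:
288×0.897×(91.4 − 363) + m×2.43×(91.4 − 30.1) = 0
148.96 m = 70164
m = 70164/148.96 ≈ 471 g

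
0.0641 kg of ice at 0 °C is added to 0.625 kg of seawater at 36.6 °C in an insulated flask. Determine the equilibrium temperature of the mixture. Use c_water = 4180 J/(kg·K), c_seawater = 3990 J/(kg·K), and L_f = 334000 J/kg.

T_f ≈ 25.3 °C

Let T be the final temperature. ΣQ_i = 0:
melt ice: 0.0641×334000 = 21409
  meltwater 0→T: 0.0641×4180×T = 267.94 T
  seawater: 2493.8(T − 36.6)
2761.7 T = 91271 − 21409 = 69862
T ≈ 25.30 °C (positive, so assuming full melt was valid).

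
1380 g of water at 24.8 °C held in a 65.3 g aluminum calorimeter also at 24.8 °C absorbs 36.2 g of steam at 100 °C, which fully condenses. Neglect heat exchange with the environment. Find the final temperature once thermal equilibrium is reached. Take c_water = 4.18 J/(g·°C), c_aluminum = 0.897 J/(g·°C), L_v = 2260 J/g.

Setting the total heat transfer to zero:
condense steam: −36.2×2260 = −81812; condensed water 100 °C→T: 151.32(T − 100); water warms: 1380×4.18×(T − 24.8) = 5768.4(T − 24.8); aluminum cup: 65.3×0.897×(T − 24.8) = 58.57(T − 24.8)
5978.3 T = 81812 + 15132 + 144509 = 241453
T ≈ 40.39 °C (< 100 °C, so full condensation is consistent).

T_f ≈ 40.4 °C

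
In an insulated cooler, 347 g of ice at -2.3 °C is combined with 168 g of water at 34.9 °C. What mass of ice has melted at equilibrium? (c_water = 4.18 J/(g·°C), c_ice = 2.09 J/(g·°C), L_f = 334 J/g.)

m_melted ≈ 68.4 g

Water can give up m c ΔT = 168×4.18×34.9 = 24508 J before reaching 0 °C.
Warming the ice to 0 °C takes 347×2.09×2.3 = 1668 J, leaving 22840 J for melting.
To melt every bit of ice: 347×334 = 115898 J.
Since 22840 < 115898 J, not all the ice melts; equilibrium is at 0 °C.
Mass melted = 22840/334 ≈ 68.38 g.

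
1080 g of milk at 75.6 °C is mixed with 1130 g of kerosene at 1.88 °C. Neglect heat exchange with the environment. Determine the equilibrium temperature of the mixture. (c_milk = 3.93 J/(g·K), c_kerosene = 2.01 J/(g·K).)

T_f ≈ 49.9 °C

Set heat shed by the hot body equal to heat absorbed by the cold body:
1080*3.93*(75.6 − T) = 1130*2.01*(T − 1.88)
4244.4(75.6 − T) = 2271.3(T − 1.88)
6515.7 T = 325147  ⇒  T ≈ 49.90 °C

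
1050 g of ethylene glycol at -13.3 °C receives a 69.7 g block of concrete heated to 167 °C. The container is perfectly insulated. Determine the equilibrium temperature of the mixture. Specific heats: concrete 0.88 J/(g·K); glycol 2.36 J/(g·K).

T_f ≈ -8.9 °C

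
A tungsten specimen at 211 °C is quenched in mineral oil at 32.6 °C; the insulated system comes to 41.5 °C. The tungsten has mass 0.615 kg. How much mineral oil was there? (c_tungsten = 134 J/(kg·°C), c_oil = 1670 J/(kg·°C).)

m ≈ 0.94 kg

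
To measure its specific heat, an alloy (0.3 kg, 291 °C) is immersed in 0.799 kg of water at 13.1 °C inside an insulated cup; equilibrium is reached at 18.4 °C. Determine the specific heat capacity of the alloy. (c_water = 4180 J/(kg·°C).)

Heat lost by the alloy = heat gained by the water:
0.3×c×(291 − 18.4) = 0.799×4180×(18.4 − 13.1)
81.78 c = 17701  ⇒  c ≈ 216.4 J/(kg·°C)

c ≈ 216 J/(kg·°C)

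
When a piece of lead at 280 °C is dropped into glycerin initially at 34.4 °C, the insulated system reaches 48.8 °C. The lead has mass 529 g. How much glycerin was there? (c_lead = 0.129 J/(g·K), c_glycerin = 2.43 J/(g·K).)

Setting the total heat transfer to zero:
529×0.129×(48.8 − 280) + m×2.43×(48.8 − 34.4) = 0
34.99 m = 15777
m = 15777/34.99 ≈ 450.9 g

m ≈ 451 g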